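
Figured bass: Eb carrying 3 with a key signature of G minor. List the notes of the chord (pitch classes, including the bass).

Eb, G, Bb

The written figures 3 are shorthand for 5/3: the 5 is implied.
A third above Eb in this key is G.
A fifth above Eb in this key is Bb.
Together with the bass Eb, this spells Eb major in root position.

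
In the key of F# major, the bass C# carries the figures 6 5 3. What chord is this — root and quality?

A# minor seventh

The figures 6 5 3 indicate a seventh chord in first inversion.
In first inversion the root lies a sixth above the bass: a sixth above C# in F# major is A#.
The chord tones are C#, E#, G#, A#, giving A# minor seventh.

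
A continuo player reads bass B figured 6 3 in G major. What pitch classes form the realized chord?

A third above B in this key is D.
A sixth above B in this key is G.
Together with the bass B, this spells G major in first inversion.

B, D, G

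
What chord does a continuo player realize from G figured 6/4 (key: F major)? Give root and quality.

The figures 6/4 indicate a triad in second inversion.
In second inversion the root lies a fourth above the bass: a fourth above G in F major is C.
The chord tones are G, C, E, giving C major.

C major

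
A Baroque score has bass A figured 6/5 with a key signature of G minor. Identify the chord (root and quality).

The figures 6/5 indicate a seventh chord in first inversion.
In first inversion the root lies a sixth above the bass: a sixth above A in G minor is F.
The chord tones are A, C, Eb, F, giving F dominant seventh.

F dominant seventh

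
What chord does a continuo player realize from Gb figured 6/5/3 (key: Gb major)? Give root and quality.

Eb minor seventh

The figures 6/5/3 indicate a seventh chord in first inversion.
In first inversion the root lies a sixth above the bass: a sixth above Gb in Gb major is Eb.
The chord tones are Gb, Bb, Db, Eb, giving Eb minor seventh.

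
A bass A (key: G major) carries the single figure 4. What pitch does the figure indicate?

Counting 3 letter steps above A lands on D; in G major, that letter is D.

D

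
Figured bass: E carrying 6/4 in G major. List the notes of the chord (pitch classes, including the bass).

A fourth above E in this key is A.
A sixth above E in this key is C.
Together with the bass E, this spells A minor in second inversion.

E, A, C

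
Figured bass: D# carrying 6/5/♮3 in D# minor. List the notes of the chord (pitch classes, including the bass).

A third above D# in this key is F#, made natural (F) by the ♮ figure.
A fifth above D# in this key is A#.
A sixth above D# in this key is B.

D#, F, A#, B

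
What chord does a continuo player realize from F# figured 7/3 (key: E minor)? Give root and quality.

The figures 7/3 indicate a seventh chord in root position.
In root position the bass is the root, so the root is F#.
The chord tones are F#, A, C, E, giving F# half-diminished seventh.

F# half-diminished seventh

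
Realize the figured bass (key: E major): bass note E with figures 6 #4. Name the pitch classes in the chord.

A fourth above E in this key is A, raised to A# by the sharp.
A sixth above E in this key is C#.
Together with the bass E, this spells A# diminished in second inversion.

E, A#, C#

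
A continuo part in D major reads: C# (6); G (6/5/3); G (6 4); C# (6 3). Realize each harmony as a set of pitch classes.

C#, E, A | G, B, D, E | G, C#, E | C#, E, A

C# (6/3): C#, E, A.
G (6/5/3): G, B, D, E.
G (6/4): G, C#, E.
C# (6/3): C#, E, A.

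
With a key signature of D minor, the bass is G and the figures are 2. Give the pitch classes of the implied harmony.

G, A, C, E

The written figures 2 are shorthand for 6/4/2: the 6/4 are implied.
A second above G in this key is A.
A fourth above G in this key is C.
A sixth above G in this key is E.
Together with the bass G, this spells A minor seventh in third inversion.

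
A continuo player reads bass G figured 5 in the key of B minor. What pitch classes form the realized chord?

The written figures 5 are shorthand for 5/3: the 3 is implied.
A third above G in this key is B.
A fifth above G in this key is D.
Together with the bass G, this spells G major in root position.

G, B, D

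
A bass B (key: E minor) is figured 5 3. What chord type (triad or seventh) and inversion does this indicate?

Intervals of 5/3 above the bass form a triad; the bass is the root, so this is root position.

triad, root position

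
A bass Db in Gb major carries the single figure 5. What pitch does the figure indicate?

Counting 4 letter steps above Db lands on A; in Gb major, that letter is Ab.

Ab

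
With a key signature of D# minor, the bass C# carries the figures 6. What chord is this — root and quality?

A# minor

The figures 6 indicate a triad in first inversion.
In first inversion the root lies a sixth above the bass: a sixth above C# in D# minor is A#.
The chord tones are C#, E#, A#, giving A# minor.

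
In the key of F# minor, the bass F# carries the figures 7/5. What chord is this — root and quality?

F# minor seventh

The figures 7/5 indicate a seventh chord in root position.
In root position the bass is the root, so the root is F#.
The chord tones are F#, A, C#, E, giving F# minor seventh.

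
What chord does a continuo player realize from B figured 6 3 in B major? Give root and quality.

G# minor

The figures 6 3 indicate a triad in first inversion.
In first inversion the root lies a sixth above the bass: a sixth above B in B major is G#.
The chord tones are B, D#, G#, giving G# minor.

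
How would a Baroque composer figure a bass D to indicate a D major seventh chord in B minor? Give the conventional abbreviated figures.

7

D is the root of D major seventh, so the chord is in root position.
A seventh chord in root position is figured 7/5/3, conventionally abbreviated 7.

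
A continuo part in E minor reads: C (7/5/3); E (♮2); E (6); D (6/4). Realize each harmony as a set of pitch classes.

C (7/5/3): C, E, G, B.
E (6/4/♮2): E, F, A, C.
E (6/3): E, G, C.
D (6/4): D, G, B.

C, E, G, B | E, F, A, C | E, G, C | D, G, B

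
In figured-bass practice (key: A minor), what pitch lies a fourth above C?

Counting 3 letter steps above C lands on F; in A minor, that letter is F.

F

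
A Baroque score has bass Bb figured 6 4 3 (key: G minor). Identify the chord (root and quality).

The figures 6 4 3 indicate a seventh chord in second inversion.
In second inversion the root lies a fourth above the bass: a fourth above Bb in G minor is Eb.
The chord tones are Bb, D, Eb, G, giving Eb major seventh.

Eb major seventh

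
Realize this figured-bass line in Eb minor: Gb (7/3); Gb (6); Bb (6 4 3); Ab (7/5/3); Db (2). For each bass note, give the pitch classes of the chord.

Gb, Bb, Db, F | Gb, Bb, Eb | Bb, Db, Eb, Gb | Ab, Cb, Eb, Gb | Db, Eb, Gb, Bb

Gb (7/5/3): Gb, Bb, Db, F.
Gb (6/3): Gb, Bb, Eb.
Bb (6/4/3): Bb, Db, Eb, Gb.
Ab (7/5/3): Ab, Cb, Eb, Gb.
Db (6/4/2): Db, Eb, Gb, Bb.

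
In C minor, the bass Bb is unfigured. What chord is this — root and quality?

An unfigured bass indicates a triad in root position.
In root position the bass is the root, so the root is Bb.
The chord tones are Bb, D, F, giving Bb major.

Bb major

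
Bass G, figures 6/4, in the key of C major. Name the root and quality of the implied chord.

C major

The figures 6/4 indicate a triad in second inversion.
In second inversion the root lies a fourth above the bass: a fourth above G in C major is C.
The chord tones are G, C, E, giving C major.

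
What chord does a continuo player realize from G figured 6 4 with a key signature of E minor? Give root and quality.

C major

The figures 6 4 indicate a triad in second inversion.
In second inversion the root lies a fourth above the bass: a fourth above G in E minor is C.
The chord tones are G, C, E, giving C major.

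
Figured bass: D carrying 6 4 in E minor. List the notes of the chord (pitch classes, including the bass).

A fourth above D in this key is G.
A sixth above D in this key is B.
Together with the bass D, this spells G major in second inversion.

D, G, B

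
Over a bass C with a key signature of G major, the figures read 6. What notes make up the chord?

C, E, A

The written figures 6 are shorthand for 6/3: the 3 is implied.
A third above C in this key is E.
A sixth above C in this key is A.
Together with the bass C, this spells A minor in first inversion.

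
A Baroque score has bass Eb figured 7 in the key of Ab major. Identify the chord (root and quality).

Eb dominant seventh

The figures 7 indicate a seventh chord in root position.
In root position the bass is the root, so the root is Eb.
The chord tones are Eb, G, Bb, Db, giving Eb dominant seventh.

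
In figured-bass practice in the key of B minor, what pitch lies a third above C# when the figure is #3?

Counting 2 letter steps above C# lands on E; in B minor, that letter is E.
The #3 figure raises it a semitone, giving E#.

E#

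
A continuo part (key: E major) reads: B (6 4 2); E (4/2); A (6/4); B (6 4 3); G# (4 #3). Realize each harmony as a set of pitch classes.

B (6/4/2): B, C#, E, G#.
E (6/4/2): E, F#, A, C#.
A (6/4): A, D#, F#.
B (6/4/3): B, D#, E, G#.
G# (6/4/#3): G#, B#, C#, E.

B, C#, E, G# | E, F#, A, C# | A, D#, F# | B, D#, E, G# | G#, B#, C#, E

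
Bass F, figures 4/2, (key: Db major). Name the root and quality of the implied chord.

Gb major seventh

The figures 4/2 indicate a seventh chord in third inversion.
In third inversion the root lies a second above the bass: a second above F in Db major is Gb.
The chord tones are F, Gb, Bb, Db, giving Gb major seventh.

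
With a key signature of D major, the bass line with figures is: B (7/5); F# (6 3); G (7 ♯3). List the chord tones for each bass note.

B (7/5/3): B, D, F#, A.
F# (6/3): F#, A, D.
G (7/5/#3): G, B#, D, F#.

B, D, F#, A | F#, A, D | G, B#, D, F#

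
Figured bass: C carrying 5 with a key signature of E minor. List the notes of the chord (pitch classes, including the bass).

The written figures 5 are shorthand for 5/3: the 3 is implied.
A third above C in this key is E.
A fifth above C in this key is G.
Together with the bass C, this spells C major in root position.

C, E, G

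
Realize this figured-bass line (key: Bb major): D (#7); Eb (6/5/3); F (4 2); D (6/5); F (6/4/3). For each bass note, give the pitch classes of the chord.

D (#7/5/3): D, F, A, C#.
Eb (6/5/3): Eb, G, Bb, C.
F (6/4/2): F, G, Bb, D.
D (6/5/3): D, F, A, Bb.
F (6/4/3): F, A, Bb, D.

D, F, A, C# | Eb, G, Bb, C | F, G, Bb, D | D, F, A, Bb | F, A, Bb, D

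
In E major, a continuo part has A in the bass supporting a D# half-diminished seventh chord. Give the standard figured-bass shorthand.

A is the fifth of D# half-diminished seventh, so the chord is in second inversion.
A seventh chord in second inversion is figured 6/4/3, conventionally abbreviated 4/3.

4/3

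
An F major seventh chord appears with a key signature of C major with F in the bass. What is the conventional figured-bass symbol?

F is the root of F major seventh, so the chord is in root position.
A seventh chord in root position is figured 7/5/3, conventionally abbreviated 7.

7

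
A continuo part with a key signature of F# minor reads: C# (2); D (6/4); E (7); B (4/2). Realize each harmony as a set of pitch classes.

C# (6/4/2): C#, D, F#, A.
D (6/4): D, G#, B.
E (7/5/3): E, G#, B, D.
B (6/4/2): B, C#, E, G#.

C#, D, F#, A | D, G#, B | E, G#, B, D | B, C#, E, G#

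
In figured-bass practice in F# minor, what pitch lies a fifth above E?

Counting 4 letter steps above E lands on B; in F# minor, that letter is B.

B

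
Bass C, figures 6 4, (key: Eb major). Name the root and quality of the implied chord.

F minor

The figures 6 4 indicate a triad in second inversion.
In second inversion the root lies a fourth above the bass: a fourth above C in Eb major is F.
The chord tones are C, F, Ab, giving F minor.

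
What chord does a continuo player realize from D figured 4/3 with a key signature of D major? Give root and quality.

G major seventh

The figures 4/3 indicate a seventh chord in second inversion.
In second inversion the root lies a fourth above the bass: a fourth above D in D major is G.
The chord tones are D, F#, G, B, giving G major seventh.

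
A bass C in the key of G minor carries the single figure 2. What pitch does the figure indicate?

Counting 1 letter step above C lands on D; in G minor, that letter is D.

D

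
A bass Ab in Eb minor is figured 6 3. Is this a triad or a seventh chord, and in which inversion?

triad, first inversion

Intervals of 6/3 above the bass form a triad; the bass is the third, so this is first inversion.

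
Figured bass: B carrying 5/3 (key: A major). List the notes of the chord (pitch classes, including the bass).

A third above B in this key is D.
A fifth above B in this key is F#.
Together with the bass B, this spells B minor in root position.

B, D, F#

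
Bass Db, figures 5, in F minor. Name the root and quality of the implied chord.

The figures 5 indicate a triad in root position.
In root position the bass is the root, so the root is Db.
The chord tones are Db, F, Ab, giving Db major.

Db major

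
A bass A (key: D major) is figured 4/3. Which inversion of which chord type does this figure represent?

4/3 is shorthand for 6/4/3.
Intervals of 6/4/3 above the bass form a seventh chord; the bass is the fifth, so this is second inversion.

seventh chord, second inversion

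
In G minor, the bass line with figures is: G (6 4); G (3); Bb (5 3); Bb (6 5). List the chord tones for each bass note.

G (6/4): G, C, Eb.
G (5/3): G, Bb, D.
Bb (5/3): Bb, D, F.
Bb (6/5/3): Bb, D, F, G.

G, C, Eb | G, Bb, D | Bb, D, F | Bb, D, F, G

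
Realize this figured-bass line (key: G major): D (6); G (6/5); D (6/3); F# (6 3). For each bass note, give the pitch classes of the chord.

D (6/3): D, F#, B.
G (6/5/3): G, B, D, E.
D (6/3): D, F#, B.
F# (6/3): F#, A, D.

D, F#, B | G, B, D, E | D, F#, B | F#, A, D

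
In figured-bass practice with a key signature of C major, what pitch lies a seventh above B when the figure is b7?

Counting 6 letter steps above B lands on A; in C major, that letter is A.
The b7 figure lowers it a semitone, giving Ab.

Ab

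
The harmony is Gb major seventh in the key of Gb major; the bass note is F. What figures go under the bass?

4/2

F is the seventh of Gb major seventh, so the chord is in third inversion.
A seventh chord in third inversion is figured 6/4/2, conventionally abbreviated 4/2.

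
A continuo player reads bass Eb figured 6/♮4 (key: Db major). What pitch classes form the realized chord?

A fourth above Eb in this key is Ab, made natural (A) by the ♮ figure.
A sixth above Eb in this key is C.
Together with the bass Eb, this spells A diminished in second inversion.

Eb, A, C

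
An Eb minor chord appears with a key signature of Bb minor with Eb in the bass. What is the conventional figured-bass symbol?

no figures

Eb is the root of Eb minor, so the chord is in root position.
A triad in root position is figured 5/3, conventionally abbreviated (no figures — root-position triad).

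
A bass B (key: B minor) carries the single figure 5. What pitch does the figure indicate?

F#

Counting 4 letter steps above B lands on F; in B minor, that letter is F#.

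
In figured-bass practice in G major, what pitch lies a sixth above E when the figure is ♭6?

Cb

Counting 5 letter steps above E lands on C; in G major, that letter is C.
The b6 figure lowers it a semitone, giving Cb.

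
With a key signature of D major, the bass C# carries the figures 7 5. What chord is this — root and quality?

C# half-diminished seventh

The figures 7 5 indicate a seventh chord in root position.
In root position the bass is the root, so the root is C#.
The chord tones are C#, E, G, B, giving C# half-diminished seventh.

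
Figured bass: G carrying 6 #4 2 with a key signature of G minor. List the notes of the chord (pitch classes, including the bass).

A second above G in this key is A.
A fourth above G in this key is C, raised to C# by the sharp.
A sixth above G in this key is Eb.

G, A, C#, Eb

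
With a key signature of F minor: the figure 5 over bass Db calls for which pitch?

Counting 4 letter steps above Db lands on A; in F minor, that letter is Ab.

Ab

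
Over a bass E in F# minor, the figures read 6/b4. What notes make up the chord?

E, Ab, C#

A fourth above E in this key is A, lowered to Ab by the flat.
A sixth above E in this key is C#.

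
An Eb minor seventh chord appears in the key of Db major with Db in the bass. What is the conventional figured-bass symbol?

Db is the seventh of Eb minor seventh, so the chord is in third inversion.
A seventh chord in third inversion is figured 6/4/2, conventionally abbreviated 4/2.

4/2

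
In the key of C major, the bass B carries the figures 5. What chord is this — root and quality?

B diminished

The figures 5 indicate a triad in root position.
In root position the bass is the root, so the root is B.
The chord tones are B, D, F, giving B diminished.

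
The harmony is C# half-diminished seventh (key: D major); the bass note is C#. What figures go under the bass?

7

C# is the root of C# half-diminished seventh, so the chord is in root position.
A seventh chord in root position is figured 7/5/3, conventionally abbreviated 7.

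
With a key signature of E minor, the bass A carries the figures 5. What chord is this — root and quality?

A minor

The figures 5 indicate a triad in root position.
In root position the bass is the root, so the root is A.
The chord tones are A, C, E, giving A minor.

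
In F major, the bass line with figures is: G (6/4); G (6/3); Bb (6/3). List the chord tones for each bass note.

G, C, E | G, Bb, E | Bb, D, G

G (6/4): G, C, E.
G (6/3): G, Bb, E.
Bb (6/3): Bb, D, G.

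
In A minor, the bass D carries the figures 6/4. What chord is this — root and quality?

The figures 6/4 indicate a triad in second inversion.
In second inversion the root lies a fourth above the bass: a fourth above D in A minor is G.
The chord tones are D, G, B, giving G major.

G major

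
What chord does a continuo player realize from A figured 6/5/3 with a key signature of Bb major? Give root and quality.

The figures 6/5/3 indicate a seventh chord in first inversion.
In first inversion the root lies a sixth above the bass: a sixth above A in Bb major is F.
The chord tones are A, C, Eb, F, giving F dominant seventh.

F dominant seventh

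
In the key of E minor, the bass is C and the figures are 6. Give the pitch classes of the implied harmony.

C, E, A

The written figures 6 are shorthand for 6/3: the 3 is implied.
A third above C in this key is E.
A sixth above C in this key is A.
Together with the bass C, this spells A minor in first inversion.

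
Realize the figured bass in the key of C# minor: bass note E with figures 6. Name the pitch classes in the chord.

E, G#, C#

The written figures 6 are shorthand for 6/3: the 3 is implied.
A third above E in this key is G#.
A sixth above E in this key is C#.
Together with the bass E, this spells C# minor in first inversion.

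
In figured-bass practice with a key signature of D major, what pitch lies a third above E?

G

Counting 2 letter steps above E lands on G; in D major, that letter is G.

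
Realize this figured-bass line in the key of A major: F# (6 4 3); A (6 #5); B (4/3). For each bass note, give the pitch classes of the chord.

F#, A, B, D | A, C#, E#, F# | B, D, E, G#

F# (6/4/3): F#, A, B, D.
A (6/#5/3): A, C#, E#, F#.
B (6/4/3): B, D, E, G#.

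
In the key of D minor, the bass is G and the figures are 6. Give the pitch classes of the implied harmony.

The written figures 6 are shorthand for 6/3: the 3 is implied.
A third above G in this key is Bb.
A sixth above G in this key is E.
Together with the bass G, this spells E diminished in first inversion.

G, Bb, E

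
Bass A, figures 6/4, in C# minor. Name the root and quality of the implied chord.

The figures 6/4 indicate a triad in second inversion.
In second inversion the root lies a fourth above the bass: a fourth above A in C# minor is D#.
The chord tones are A, D#, F#, giving D# diminished.

D# diminished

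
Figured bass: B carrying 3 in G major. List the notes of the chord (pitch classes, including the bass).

The written figures 3 are shorthand for 5/3: the 5 is implied.
A third above B in this key is D.
A fifth above B in this key is F#.
Together with the bass B, this spells B minor in root position.

B, D, F#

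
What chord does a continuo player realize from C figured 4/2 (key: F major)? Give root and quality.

D minor seventh

The figures 4/2 indicate a seventh chord in third inversion.
In third inversion the root lies a second above the bass: a second above C in F major is D.
The chord tones are C, D, F, A, giving D minor seventh.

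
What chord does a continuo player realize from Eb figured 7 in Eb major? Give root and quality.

Eb major seventh

The figures 7 indicate a seventh chord in root position.
In root position the bass is the root, so the root is Eb.
The chord tones are Eb, G, Bb, D, giving Eb major seventh.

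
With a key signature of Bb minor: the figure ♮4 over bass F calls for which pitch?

B

Counting 3 letter steps above F lands on B; in Bb minor, that letter is Bb.
The ♮4 figure makes it natural, giving B.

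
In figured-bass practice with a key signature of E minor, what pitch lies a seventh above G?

Counting 6 letter steps above G lands on F; in E minor, that letter is F#.

F#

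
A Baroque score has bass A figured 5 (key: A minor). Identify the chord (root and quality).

The figures 5 indicate a triad in root position.
In root position the bass is the root, so the root is A.
The chord tones are A, C, E, giving A minor.

A minor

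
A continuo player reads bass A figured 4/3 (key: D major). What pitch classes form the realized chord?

A, C#, D, F#

The written figures 4/3 are shorthand for 6/4/3: the 6 is implied.
A third above A in this key is C#.
A fourth above A in this key is D.
A sixth above A in this key is F#.
Together with the bass A, this spells D major seventh in second inversion.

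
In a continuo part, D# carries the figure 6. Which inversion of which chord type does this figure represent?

6 is shorthand for 6/3.
Intervals of 6/3 above the bass form a triad; the bass is the third, so this is first inversion.

triad, first inversion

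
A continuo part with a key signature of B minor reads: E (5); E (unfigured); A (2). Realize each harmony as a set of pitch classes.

E (5/3): E, G, B.
E (5/3): E, G, B.
A (6/4/2): A, B, D, F#.

E, G, B | E, G, B | A, B, D, F#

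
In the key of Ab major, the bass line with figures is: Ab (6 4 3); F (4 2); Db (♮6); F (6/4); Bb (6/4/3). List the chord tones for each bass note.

Ab, C, Db, F | F, G, Bb, Db | Db, F, B | F, Bb, Db | Bb, Db, Eb, G

Ab (6/4/3): Ab, C, Db, F.
F (6/4/2): F, G, Bb, Db.
Db (♮6/3): Db, F, B.
F (6/4): F, Bb, Db.
Bb (6/4/3): Bb, Db, Eb, G.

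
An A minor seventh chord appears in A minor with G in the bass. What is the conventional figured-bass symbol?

G is the seventh of A minor seventh, so the chord is in third inversion.
A seventh chord in third inversion is figured 6/4/2, conventionally abbreviated 4/2.

4/2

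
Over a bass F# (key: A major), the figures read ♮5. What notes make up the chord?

The written figures ♮5 are shorthand for 5/3: the 3 is implied.
A third above F# in this key is A.
A fifth above F# in this key is C#, made natural (C) by the ♮ figure.
Together with the bass F#, this spells F# diminished in root position.

F#, A, C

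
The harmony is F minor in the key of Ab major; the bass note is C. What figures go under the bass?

6/4

C is the fifth of F minor, so the chord is in second inversion.
A triad in second inversion is figured 6/4, conventionally abbreviated 6/4.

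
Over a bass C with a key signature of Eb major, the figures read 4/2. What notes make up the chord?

C, D, F, Ab

The written figures 4/2 are shorthand for 6/4/2: the 6 is implied.
A second above C in this key is D.
A fourth above C in this key is F.
A sixth above C in this key is Ab.
Together with the bass C, this spells D half-diminished seventh in third inversion.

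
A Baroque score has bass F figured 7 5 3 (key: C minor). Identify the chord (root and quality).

F minor seventh

The figures 7 5 3 indicate a seventh chord in root position.
In root position the bass is the root, so the root is F.
The chord tones are F, Ab, C, Eb, giving F minor seventh.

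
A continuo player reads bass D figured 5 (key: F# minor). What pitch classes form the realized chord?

The written figures 5 are shorthand for 5/3: the 3 is implied.
A third above D in this key is F#.
A fifth above D in this key is A.
Together with the bass D, this spells D major in root position.

D, F#, A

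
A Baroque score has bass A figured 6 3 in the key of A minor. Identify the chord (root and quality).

The figures 6 3 indicate a triad in first inversion.
In first inversion the root lies a sixth above the bass: a sixth above A in A minor is F.
The chord tones are A, C, F, giving F major.

F major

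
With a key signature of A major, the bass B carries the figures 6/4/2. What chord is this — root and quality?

C# minor seventh

The figures 6/4/2 indicate a seventh chord in third inversion.
In third inversion the root lies a second above the bass: a second above B in A major is C#.
The chord tones are B, C#, E, G#, giving C# minor seventh.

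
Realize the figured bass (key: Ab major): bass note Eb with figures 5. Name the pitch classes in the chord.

Eb, G, Bb

The written figures 5 are shorthand for 5/3: the 3 is implied.
A third above Eb in this key is G.
A fifth above Eb in this key is Bb.
Together with the bass Eb, this spells Eb major in root position.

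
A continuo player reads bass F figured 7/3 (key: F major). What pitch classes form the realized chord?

F, A, C, E

The written figures 7/3 are shorthand for 7/5/3: the 5 is implied.
A third above F in this key is A.
A fifth above F in this key is C.
A seventh above F in this key is E.
Together with the bass F, this spells F major seventh in root position.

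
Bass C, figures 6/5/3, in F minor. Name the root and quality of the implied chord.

Ab major seventh

The figures 6/5/3 indicate a seventh chord in first inversion.
In first inversion the root lies a sixth above the bass: a sixth above C in F minor is Ab.
The chord tones are C, Eb, G, Ab, giving Ab major seventh.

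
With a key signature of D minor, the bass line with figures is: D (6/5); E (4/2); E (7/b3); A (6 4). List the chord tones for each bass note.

D (6/5/3): D, F, A, Bb.
E (6/4/2): E, F, A, C.
E (7/5/b3): E, Gb, Bb, D.
A (6/4): A, D, F.

D, F, A, Bb | E, F, A, C | E, Gb, Bb, D | A, D, F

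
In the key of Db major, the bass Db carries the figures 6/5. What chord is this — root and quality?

Bb minor seventh

The figures 6/5 indicate a seventh chord in first inversion.
In first inversion the root lies a sixth above the bass: a sixth above Db in Db major is Bb.
The chord tones are Db, F, Ab, Bb, giving Bb minor seventh.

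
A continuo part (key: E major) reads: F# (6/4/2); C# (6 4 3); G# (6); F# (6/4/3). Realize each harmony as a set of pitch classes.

F# (6/4/2): F#, G#, B, D#.
C# (6/4/3): C#, E, F#, A.
G# (6/3): G#, B, E.
F# (6/4/3): F#, A, B, D#.

F#, G#, B, D# | C#, E, F#, A | G#, B, E | F#, A, B, D#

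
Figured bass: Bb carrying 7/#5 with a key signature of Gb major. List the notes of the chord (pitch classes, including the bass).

The written figures 7/#5 are shorthand for 7/5/3: the 3 is implied.
A third above Bb in this key is Db.
A fifth above Bb in this key is F, raised to F# by the sharp.
A seventh above Bb in this key is Ab.

Bb, Db, F#, Ab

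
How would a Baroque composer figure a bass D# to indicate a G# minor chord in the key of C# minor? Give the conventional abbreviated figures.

6/4

D# is the fifth of G# minor, so the chord is in second inversion.
A triad in second inversion is figured 6/4, conventionally abbreviated 6/4.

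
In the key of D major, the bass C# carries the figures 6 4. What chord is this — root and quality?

F# minor

The figures 6 4 indicate a triad in second inversion.
In second inversion the root lies a fourth above the bass: a fourth above C# in D major is F#.
The chord tones are C#, F#, A, giving F# minor.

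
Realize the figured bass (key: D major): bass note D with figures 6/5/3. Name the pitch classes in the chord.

D, F#, A, B

A third above D in this key is F#.
A fifth above D in this key is A.
A sixth above D in this key is B.
Together with the bass D, this spells B minor seventh in first inversion.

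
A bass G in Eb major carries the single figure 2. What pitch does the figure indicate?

Counting 1 letter step above G lands on A; in Eb major, that letter is Ab.

Ab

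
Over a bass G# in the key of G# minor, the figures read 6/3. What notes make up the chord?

G#, B, E

A third above G# in this key is B.
A sixth above G# in this key is E.
Together with the bass G#, this spells E major in first inversion.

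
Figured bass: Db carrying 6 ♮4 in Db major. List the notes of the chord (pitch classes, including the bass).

Db, G, Bb

A fourth above Db in this key is Gb, made natural (G) by the ♮ figure.
A sixth above Db in this key is Bb.
Together with the bass Db, this spells G diminished in second inversion.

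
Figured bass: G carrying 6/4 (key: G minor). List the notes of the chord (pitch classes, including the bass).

G, C, Eb

A fourth above G in this key is C.
A sixth above G in this key is Eb.
Together with the bass G, this spells C minor in second inversion.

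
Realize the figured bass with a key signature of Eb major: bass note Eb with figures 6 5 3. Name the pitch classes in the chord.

Eb, G, Bb, C

A third above Eb in this key is G.
A fifth above Eb in this key is Bb.
A sixth above Eb in this key is C.
Together with the bass Eb, this spells C minor seventh in first inversion.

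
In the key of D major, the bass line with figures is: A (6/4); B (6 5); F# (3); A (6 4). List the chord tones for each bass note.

A, D, F# | B, D, F#, G | F#, A, C# | A, D, F#

A (6/4): A, D, F#.
B (6/5/3): B, D, F#, G.
F# (5/3): F#, A, C#.
A (6/4): A, D, F#.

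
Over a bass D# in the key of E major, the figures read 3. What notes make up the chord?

The written figures 3 are shorthand for 5/3: the 5 is implied.
A third above D# in this key is F#.
A fifth above D# in this key is A.
Together with the bass D#, this spells D# diminished in root position.

D#, F#, A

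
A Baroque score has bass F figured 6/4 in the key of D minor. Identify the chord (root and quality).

The figures 6/4 indicate a triad in second inversion.
In second inversion the root lies a fourth above the bass: a fourth above F in D minor is Bb.
The chord tones are F, Bb, D, giving Bb major.

Bb major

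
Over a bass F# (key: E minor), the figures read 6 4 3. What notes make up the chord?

F#, A, B, D

A third above F# in this key is A.
A fourth above F# in this key is B.
A sixth above F# in this key is D.
Together with the bass F#, this spells B minor seventh in second inversion.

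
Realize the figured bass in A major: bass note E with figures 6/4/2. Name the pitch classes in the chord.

E, F#, A, C#

A second above E in this key is F#.
A fourth above E in this key is A.
A sixth above E in this key is C#.
Together with the bass E, this spells F# minor seventh in third inversion.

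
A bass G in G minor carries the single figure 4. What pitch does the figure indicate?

C

Counting 3 letter steps above G lands on C; in G minor, that letter is C.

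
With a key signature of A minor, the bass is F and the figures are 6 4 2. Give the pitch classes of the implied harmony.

F, G, B, D

A second above F in this key is G.
A fourth above F in this key is B.
A sixth above F in this key is D.
Together with the bass F, this spells G dominant seventh in third inversion.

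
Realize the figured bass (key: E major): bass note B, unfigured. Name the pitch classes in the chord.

B, D#, F#

An unfigured bass implies 5/3.
A third above B in this key is D#.
A fifth above B in this key is F#.
Together with the bass B, this spells B major in root position.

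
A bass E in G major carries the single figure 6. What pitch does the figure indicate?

C

Counting 5 letter steps above E lands on C; in G major, that letter is C.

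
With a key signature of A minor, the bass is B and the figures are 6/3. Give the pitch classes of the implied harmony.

A third above B in this key is D.
A sixth above B in this key is G.
Together with the bass B, this spells G major in first inversion.

B, D, G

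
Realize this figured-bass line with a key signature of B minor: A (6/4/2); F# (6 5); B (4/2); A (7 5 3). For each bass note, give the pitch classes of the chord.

A (6/4/2): A, B, D, F#.
F# (6/5/3): F#, A, C#, D.
B (6/4/2): B, C#, E, G.
A (7/5/3): A, C#, E, G.

A, B, D, F# | F#, A, C#, D | B, C#, E, G | A, C#, E, G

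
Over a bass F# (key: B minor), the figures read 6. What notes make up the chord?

F#, A, D

The written figures 6 are shorthand for 6/3: the 3 is implied.
A third above F# in this key is A.
A sixth above F# in this key is D.
Together with the bass F#, this spells D major in first inversion.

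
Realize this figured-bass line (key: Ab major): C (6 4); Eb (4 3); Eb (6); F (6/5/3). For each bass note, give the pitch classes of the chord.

C, F, Ab | Eb, G, Ab, C | Eb, G, C | F, Ab, C, Db

C (6/4): C, F, Ab.
Eb (6/4/3): Eb, G, Ab, C.
Eb (6/3): Eb, G, C.
F (6/5/3): F, Ab, C, Db.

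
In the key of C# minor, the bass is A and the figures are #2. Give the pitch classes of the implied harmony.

A, B#, D#, F#

The written figures #2 are shorthand for 6/4/2: the 6/4 are implied.
A second above A in this key is B, raised to B# by the sharp.
A fourth above A in this key is D#.
A sixth above A in this key is F#.
Together with the bass A, this spells B# diminished seventh in third inversion.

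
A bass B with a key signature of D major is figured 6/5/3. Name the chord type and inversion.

Intervals of 6/5/3 above the bass form a seventh chord; the bass is the third, so this is first inversion.

seventh chord, first inversion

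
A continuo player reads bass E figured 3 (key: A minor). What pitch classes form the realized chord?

The written figures 3 are shorthand for 5/3: the 5 is implied.
A third above E in this key is G.
A fifth above E in this key is B.
Together with the bass E, this spells E minor in root position.

E, G, B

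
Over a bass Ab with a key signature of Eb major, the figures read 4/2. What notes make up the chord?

Ab, Bb, D, F

The written figures 4/2 are shorthand for 6/4/2: the 6 is implied.
A second above Ab in this key is Bb.
A fourth above Ab in this key is D.
A sixth above Ab in this key is F.
Together with the bass Ab, this spells Bb dominant seventh in third inversion.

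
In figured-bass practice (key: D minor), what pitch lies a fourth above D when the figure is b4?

Counting 3 letter steps above D lands on G; in D minor, that letter is G.
The b4 figure lowers it a semitone, giving Gb.

Gb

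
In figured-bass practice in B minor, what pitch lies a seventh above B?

A

Counting 6 letter steps above B lands on A; in B minor, that letter is A.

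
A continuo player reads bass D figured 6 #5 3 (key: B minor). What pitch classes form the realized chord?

D, F#, A#, B

A third above D in this key is F#.
A fifth above D in this key is A, raised to A# by the sharp.
A sixth above D in this key is B.
Together with the bass D, this spells B minor-major seventh in first inversion.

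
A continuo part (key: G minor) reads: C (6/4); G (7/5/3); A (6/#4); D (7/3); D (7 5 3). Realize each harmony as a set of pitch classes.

C, F, A | G, Bb, D, F | A, D#, F | D, F, A, C | D, F, A, C

C (6/4): C, F, A.
G (7/5/3): G, Bb, D, F.
A (6/#4): A, D#, F.
D (7/5/3): D, F, A, C.
D (7/5/3): D, F, A, C.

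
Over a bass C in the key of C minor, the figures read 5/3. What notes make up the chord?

A third above C in this key is Eb.
A fifth above C in this key is G.
Together with the bass C, this spells C minor in root position.

C, Eb, G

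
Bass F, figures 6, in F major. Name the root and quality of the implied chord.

D minor

The figures 6 indicate a triad in first inversion.
In first inversion the root lies a sixth above the bass: a sixth above F in F major is D.
The chord tones are F, A, D, giving D minor.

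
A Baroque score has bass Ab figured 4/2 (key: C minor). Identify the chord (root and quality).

Bb dominant seventh

The figures 4/2 indicate a seventh chord in third inversion.
In third inversion the root lies a second above the bass: a second above Ab in C minor is Bb.
The chord tones are Ab, Bb, D, F, giving Bb dominant seventh.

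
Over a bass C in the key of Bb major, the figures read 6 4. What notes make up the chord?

A fourth above C in this key is F.
A sixth above C in this key is A.
Together with the bass C, this spells F major in second inversion.

C, F, A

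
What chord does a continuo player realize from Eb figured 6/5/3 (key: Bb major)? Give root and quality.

The figures 6/5/3 indicate a seventh chord in first inversion.
In first inversion the root lies a sixth above the bass: a sixth above Eb in Bb major is C.
The chord tones are Eb, G, Bb, C, giving C minor seventh.

C minor seventh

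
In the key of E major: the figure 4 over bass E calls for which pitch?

Counting 3 letter steps above E lands on A; in E major, that letter is A.

A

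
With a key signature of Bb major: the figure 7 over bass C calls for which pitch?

Counting 6 letter steps above C lands on B; in Bb major, that letter is Bb.

Bb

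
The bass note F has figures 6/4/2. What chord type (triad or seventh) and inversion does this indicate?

seventh chord, third inversion

Intervals of 6/4/2 above the bass form a seventh chord; the bass is the seventh, so this is third inversion.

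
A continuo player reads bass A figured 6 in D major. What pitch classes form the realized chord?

A, C#, F#

The written figures 6 are shorthand for 6/3: the 3 is implied.
A third above A in this key is C#.
A sixth above A in this key is F#.
Together with the bass A, this spells F# minor in first inversion.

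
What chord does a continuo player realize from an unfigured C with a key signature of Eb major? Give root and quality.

C minor

An unfigured bass indicates a triad in root position.
In root position the bass is the root, so the root is C.
The chord tones are C, Eb, G, giving C minor.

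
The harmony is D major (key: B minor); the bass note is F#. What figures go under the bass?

F# is the third of D major, so the chord is in first inversion.
A triad in first inversion is figured 6/3, conventionally abbreviated 6.

6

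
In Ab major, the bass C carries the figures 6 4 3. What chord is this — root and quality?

The figures 6 4 3 indicate a seventh chord in second inversion.
In second inversion the root lies a fourth above the bass: a fourth above C in Ab major is F.
The chord tones are C, Eb, F, Ab, giving F minor seventh.

F minor seventh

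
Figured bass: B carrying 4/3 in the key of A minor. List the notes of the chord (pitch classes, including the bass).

The written figures 4/3 are shorthand for 6/4/3: the 6 is implied.
A third above B in this key is D.
A fourth above B in this key is E.
A sixth above B in this key is G.
Together with the bass B, this spells E minor seventh in second inversion.

B, D, E, G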